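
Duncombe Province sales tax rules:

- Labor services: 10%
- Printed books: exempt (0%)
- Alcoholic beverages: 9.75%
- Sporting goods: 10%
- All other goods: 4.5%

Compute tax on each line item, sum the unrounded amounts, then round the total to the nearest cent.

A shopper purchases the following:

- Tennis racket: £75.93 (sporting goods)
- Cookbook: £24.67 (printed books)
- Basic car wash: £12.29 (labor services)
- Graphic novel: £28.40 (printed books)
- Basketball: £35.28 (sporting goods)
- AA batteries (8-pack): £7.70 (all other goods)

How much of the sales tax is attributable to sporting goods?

£11.12

Tennis racket £75.93: sporting goods → 10% → £7.593
Basketball £35.28: sporting goods → 10% → £3.528
Tax on sporting goods: unrounded sum = £11.121 → £11.12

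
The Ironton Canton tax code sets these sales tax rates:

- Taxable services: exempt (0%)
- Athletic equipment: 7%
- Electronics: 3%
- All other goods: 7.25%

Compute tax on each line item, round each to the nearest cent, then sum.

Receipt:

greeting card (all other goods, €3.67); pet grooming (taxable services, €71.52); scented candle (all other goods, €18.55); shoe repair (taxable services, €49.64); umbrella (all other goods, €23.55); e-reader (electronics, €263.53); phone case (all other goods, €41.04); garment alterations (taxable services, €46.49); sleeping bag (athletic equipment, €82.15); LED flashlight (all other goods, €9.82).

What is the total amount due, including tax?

Greeting card €3.67: all other goods → 7.25% → €0.27
Pet grooming €71.52: taxable services → 0% → €0.00
Scented candle €18.55: all other goods → 7.25% → €1.34
Shoe repair €49.64: taxable services → 0% → €0.00
Umbrella €23.55: all other goods → 7.25% → €1.71
E-reader €263.53: electronics → 3% → €7.91
Phone case €41.04: all other goods → 7.25% → €2.98
Garment alterations €46.49: taxable services → 0% → €0.00
Sleeping bag €82.15: athletic equipment → 7% → €5.75
LED flashlight €9.82: all other goods → 7.25% → €0.71
Subtotal = €609.96; tax = €20.67; total due = €630.63

€630.63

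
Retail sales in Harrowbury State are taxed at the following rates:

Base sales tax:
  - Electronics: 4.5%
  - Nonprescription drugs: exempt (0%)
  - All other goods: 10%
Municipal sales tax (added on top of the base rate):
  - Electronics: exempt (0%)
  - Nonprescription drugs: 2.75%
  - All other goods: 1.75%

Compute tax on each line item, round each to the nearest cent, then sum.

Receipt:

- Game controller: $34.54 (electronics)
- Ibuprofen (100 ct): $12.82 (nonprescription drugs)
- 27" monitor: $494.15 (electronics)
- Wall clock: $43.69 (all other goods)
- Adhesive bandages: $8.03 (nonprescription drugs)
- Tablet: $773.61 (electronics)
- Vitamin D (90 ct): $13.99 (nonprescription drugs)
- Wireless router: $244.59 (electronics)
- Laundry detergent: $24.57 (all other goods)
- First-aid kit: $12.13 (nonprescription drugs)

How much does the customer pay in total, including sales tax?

$1741.03

Game controller $34.54: electronics → 4.5% + 0% municipal = 4.5% → $1.55
Ibuprofen (100 ct) $12.82: nonprescription drugs → 0% + 2.75% municipal = 2.75% → $0.35
27" monitor $494.15: electronics → 4.5% + 0% municipal = 4.5% → $22.24
Wall clock $43.69: all other goods → 10% + 1.75% municipal = 11.75% → $5.13
Adhesive bandages $8.03: nonprescription drugs → 0% + 2.75% municipal = 2.75% → $0.22
Tablet $773.61: electronics → 4.5% + 0% municipal = 4.5% → $34.81
Vitamin D (90 ct) $13.99: nonprescription drugs → 0% + 2.75% municipal = 2.75% → $0.38
Wireless router $244.59: electronics → 4.5% + 0% municipal = 4.5% → $11.01
Laundry detergent $24.57: all other goods → 10% + 1.75% municipal = 11.75% → $2.89
First-aid kit $12.13: nonprescription drugs → 0% + 2.75% municipal = 2.75% → $0.33
Subtotal = $1662.12; tax = $78.91; total due = $1741.03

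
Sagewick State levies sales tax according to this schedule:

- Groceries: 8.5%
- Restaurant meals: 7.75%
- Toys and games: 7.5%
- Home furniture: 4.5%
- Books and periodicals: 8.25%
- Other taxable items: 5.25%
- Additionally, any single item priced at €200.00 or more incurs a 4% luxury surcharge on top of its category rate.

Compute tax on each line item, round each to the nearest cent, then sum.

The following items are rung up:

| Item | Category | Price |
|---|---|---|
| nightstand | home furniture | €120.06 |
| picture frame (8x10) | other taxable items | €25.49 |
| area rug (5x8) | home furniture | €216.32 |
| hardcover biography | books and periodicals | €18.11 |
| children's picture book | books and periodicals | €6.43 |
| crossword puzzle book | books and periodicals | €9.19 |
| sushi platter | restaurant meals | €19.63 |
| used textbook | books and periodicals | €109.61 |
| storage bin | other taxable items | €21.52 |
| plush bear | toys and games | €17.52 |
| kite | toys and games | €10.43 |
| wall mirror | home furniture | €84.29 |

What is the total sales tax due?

€45.48

Nightstand €120.06: home furniture → 4.5% → €5.40
Picture frame (8x10) €25.49: other taxable items → 5.25% → €1.34
Area rug (5x8) €216.32: home furniture → 4.5% + 4% surcharge = 8.5% → €18.39
Hardcover biography €18.11: books and periodicals → 8.25% → €1.49
Children's picture book €6.43: books and periodicals → 8.25% → €0.53
Crossword puzzle book €9.19: books and periodicals → 8.25% → €0.76
Sushi platter €19.63: restaurant meals → 7.75% → €1.52
Used textbook €109.61: books and periodicals → 8.25% → €9.04
Storage bin €21.52: other taxable items → 5.25% → €1.13
Plush bear €17.52: toys and games → 7.5% → €1.31
Kite €10.43: toys and games → 7.5% → €0.78
Wall mirror €84.29: home furniture → 4.5% → €3.79
Total tax = €5.40 + €1.34 + €18.39 + €1.49 + €0.53 + €0.76 + €1.52 + €9.04 + €1.13 + €1.31 + €0.78 + €3.79 = €45.48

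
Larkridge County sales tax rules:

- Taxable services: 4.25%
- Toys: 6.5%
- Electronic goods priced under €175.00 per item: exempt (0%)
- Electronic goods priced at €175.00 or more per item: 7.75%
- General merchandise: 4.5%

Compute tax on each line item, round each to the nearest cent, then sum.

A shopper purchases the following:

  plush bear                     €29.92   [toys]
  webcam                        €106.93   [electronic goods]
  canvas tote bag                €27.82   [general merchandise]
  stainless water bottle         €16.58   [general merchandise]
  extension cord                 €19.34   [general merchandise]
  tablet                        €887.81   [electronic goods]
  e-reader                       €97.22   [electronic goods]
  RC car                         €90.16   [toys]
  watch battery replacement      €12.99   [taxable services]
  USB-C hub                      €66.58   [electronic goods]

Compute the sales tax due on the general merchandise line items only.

€2.87

Canvas tote bag €27.82: general merchandise → 4.5% → €1.25
Stainless water bottle €16.58: general merchandise → 4.5% → €0.75
Extension cord €19.34: general merchandise → 4.5% → €0.87
Tax on general merchandise = €1.25 + €0.75 + €0.87 = €2.87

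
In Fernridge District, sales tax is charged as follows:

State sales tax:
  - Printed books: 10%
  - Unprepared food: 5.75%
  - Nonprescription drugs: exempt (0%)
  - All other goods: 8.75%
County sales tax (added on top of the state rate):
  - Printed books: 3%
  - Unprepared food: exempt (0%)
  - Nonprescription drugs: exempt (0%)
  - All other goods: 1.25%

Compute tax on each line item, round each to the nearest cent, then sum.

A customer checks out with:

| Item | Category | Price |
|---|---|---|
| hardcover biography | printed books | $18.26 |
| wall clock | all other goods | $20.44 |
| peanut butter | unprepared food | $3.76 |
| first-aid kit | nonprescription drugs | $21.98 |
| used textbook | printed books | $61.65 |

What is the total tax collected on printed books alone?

$10.38

Hardcover biography $18.26: printed books → 10% + 3% county = 13% → $2.37
Used textbook $61.65: printed books → 10% + 3% county = 13% → $8.01
Tax on printed books = $2.37 + $8.01 = $10.38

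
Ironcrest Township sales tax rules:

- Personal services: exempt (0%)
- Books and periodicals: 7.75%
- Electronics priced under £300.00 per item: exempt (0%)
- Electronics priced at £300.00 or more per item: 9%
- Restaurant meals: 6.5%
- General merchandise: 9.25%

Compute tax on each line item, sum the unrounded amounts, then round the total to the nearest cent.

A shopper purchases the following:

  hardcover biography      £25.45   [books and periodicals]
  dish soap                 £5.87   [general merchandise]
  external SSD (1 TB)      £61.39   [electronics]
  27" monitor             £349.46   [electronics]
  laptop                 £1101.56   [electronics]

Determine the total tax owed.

Hardcover biography £25.45: books and periodicals → 7.75% → £1.972375
Dish soap £5.87: general merchandise → 9.25% → £0.542975
External SSD (1 TB) £61.39: electronics, under £300.00 → 0% → £0.00
27" monitor £349.46: electronics, £300.00 or more → 9% → £31.4514
Laptop £1101.56: electronics, £300.00 or more → 9% → £99.1404
Unrounded tax sum = £133.10715 → £133.11

£133.11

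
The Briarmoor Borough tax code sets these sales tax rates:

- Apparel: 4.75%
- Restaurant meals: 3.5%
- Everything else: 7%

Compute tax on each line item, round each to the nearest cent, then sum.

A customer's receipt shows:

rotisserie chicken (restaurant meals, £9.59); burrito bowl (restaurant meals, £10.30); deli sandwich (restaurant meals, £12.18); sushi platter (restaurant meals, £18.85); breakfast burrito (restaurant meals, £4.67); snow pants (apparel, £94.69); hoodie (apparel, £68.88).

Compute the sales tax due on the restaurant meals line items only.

£1.95

Rotisserie chicken £9.59: restaurant meals → 3.5% → £0.34
Burrito bowl £10.30: restaurant meals → 3.5% → £0.36
Deli sandwich £12.18: restaurant meals → 3.5% → £0.43
Sushi platter £18.85: restaurant meals → 3.5% → £0.66
Breakfast burrito £4.67: restaurant meals → 3.5% → £0.16
Tax on restaurant meals = £0.34 + £0.36 + £0.43 + £0.66 + £0.16 = £1.95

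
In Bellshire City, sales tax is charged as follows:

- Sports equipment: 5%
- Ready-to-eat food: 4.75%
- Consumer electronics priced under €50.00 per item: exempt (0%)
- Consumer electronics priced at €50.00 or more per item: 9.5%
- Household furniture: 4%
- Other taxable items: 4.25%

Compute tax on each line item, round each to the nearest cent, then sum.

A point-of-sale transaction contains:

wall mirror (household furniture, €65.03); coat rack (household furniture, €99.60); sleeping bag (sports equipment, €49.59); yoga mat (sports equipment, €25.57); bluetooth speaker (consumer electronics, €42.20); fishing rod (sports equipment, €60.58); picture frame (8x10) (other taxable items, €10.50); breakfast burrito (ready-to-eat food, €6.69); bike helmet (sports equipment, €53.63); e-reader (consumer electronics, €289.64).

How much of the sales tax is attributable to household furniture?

€6.58

Wall mirror €65.03: household furniture → 4% → €2.60
Coat rack €99.60: household furniture → 4% → €3.98
Tax on household furniture = €2.60 + €3.98 = €6.58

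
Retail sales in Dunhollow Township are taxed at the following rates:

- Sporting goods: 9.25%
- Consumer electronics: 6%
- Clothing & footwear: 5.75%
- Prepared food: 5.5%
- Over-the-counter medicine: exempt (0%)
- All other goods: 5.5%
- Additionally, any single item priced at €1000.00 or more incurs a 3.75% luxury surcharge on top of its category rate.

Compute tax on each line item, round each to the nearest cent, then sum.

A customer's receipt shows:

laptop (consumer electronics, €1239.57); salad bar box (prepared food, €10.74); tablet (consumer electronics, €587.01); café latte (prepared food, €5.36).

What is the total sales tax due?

€156.96

Laptop €1239.57: consumer electronics → 6% + 3.75% surcharge = 9.75% → €120.86
Salad bar box €10.74: prepared food → 5.5% → €0.59
Tablet €587.01: consumer electronics → 6% → €35.22
Café latte €5.36: prepared food → 5.5% → €0.29
Total tax = €120.86 + €0.59 + €35.22 + €0.29 = €156.96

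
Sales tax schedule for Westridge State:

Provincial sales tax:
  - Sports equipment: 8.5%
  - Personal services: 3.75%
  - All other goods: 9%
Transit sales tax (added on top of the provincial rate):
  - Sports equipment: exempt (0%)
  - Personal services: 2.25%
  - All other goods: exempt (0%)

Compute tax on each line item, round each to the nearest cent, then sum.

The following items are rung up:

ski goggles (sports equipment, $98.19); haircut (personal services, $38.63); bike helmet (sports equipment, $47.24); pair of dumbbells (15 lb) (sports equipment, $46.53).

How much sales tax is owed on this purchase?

Ski goggles $98.19: sports equipment → 8.5% + 0% transit = 8.5% → $8.35
Haircut $38.63: personal services → 3.75% + 2.25% transit = 6% → $2.32
Bike helmet $47.24: sports equipment → 8.5% + 0% transit = 8.5% → $4.02
Pair of dumbbells (15 lb) $46.53: sports equipment → 8.5% + 0% transit = 8.5% → $3.96
Total tax = $8.35 + $2.32 + $4.02 + $3.96 = $18.65

$18.65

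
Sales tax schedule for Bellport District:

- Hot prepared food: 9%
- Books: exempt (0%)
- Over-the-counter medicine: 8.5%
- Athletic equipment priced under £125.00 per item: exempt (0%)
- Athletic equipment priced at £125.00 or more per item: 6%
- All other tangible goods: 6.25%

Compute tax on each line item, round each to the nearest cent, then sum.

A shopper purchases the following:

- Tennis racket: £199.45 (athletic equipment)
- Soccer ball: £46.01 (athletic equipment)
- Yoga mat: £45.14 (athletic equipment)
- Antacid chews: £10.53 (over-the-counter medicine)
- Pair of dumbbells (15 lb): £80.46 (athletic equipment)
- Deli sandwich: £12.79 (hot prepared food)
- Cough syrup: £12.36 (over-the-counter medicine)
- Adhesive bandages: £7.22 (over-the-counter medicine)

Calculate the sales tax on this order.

Tennis racket £199.45: athletic equipment, £125.00 or more → 6% → £11.97
Soccer ball £46.01: athletic equipment, under £125.00 → 0% → £0.00
Yoga mat £45.14: athletic equipment, under £125.00 → 0% → £0.00
Antacid chews £10.53: over-the-counter medicine → 8.5% → £0.90
Pair of dumbbells (15 lb) £80.46: athletic equipment, under £125.00 → 0% → £0.00
Deli sandwich £12.79: hot prepared food → 9% → £1.15
Cough syrup £12.36: over-the-counter medicine → 8.5% → £1.05
Adhesive bandages £7.22: over-the-counter medicine → 8.5% → £0.61
Total tax = £11.97 + £0.90 + £1.15 + £1.05 + £0.61 = £15.68

£15.68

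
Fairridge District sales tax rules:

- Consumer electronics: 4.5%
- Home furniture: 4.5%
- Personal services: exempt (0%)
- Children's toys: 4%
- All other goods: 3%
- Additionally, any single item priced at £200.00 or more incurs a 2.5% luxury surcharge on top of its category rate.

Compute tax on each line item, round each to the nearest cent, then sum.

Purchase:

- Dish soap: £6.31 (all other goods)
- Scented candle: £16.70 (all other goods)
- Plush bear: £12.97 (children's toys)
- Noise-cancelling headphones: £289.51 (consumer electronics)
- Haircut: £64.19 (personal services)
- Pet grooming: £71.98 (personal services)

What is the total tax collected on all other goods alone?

£0.69

Dish soap £6.31: all other goods → 3% → £0.19
Scented candle £16.70: all other goods → 3% → £0.50
Tax on all other goods = £0.19 + £0.50 = £0.69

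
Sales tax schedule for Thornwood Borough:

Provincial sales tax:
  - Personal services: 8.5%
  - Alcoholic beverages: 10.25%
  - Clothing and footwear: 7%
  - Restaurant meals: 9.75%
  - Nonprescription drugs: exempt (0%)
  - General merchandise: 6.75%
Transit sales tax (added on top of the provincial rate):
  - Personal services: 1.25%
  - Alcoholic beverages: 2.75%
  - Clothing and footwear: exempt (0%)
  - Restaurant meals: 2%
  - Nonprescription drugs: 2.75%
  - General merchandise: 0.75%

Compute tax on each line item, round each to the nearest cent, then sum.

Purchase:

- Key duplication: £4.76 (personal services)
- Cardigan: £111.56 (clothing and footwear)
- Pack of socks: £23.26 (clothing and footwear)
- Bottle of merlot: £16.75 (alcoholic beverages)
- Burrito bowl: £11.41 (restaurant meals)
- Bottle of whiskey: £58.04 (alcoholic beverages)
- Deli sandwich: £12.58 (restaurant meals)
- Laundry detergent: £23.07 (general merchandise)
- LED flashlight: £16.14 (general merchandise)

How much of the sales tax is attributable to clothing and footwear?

Cardigan £111.56: clothing and footwear → 7% + 0% transit = 7% → £7.81
Pack of socks £23.26: clothing and footwear → 7% + 0% transit = 7% → £1.63
Tax on clothing and footwear = £7.81 + £1.63 = £9.44

£9.44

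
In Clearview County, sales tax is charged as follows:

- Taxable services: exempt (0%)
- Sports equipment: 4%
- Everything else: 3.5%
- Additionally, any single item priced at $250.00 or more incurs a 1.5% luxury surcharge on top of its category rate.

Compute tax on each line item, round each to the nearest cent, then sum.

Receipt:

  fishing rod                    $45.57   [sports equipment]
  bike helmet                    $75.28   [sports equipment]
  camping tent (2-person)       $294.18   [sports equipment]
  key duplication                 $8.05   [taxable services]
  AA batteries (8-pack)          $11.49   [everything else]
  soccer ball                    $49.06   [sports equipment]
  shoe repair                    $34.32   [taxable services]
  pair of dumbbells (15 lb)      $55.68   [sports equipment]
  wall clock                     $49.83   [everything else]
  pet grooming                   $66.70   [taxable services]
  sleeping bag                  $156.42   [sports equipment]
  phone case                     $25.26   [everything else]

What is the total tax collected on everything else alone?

AA batteries (8-pack) $11.49: everything else → 3.5% → $0.40
Wall clock $49.83: everything else → 3.5% → $1.74
Phone case $25.26: everything else → 3.5% → $0.88
Tax on everything else = $0.40 + $1.74 + $0.88 = $3.02

$3.02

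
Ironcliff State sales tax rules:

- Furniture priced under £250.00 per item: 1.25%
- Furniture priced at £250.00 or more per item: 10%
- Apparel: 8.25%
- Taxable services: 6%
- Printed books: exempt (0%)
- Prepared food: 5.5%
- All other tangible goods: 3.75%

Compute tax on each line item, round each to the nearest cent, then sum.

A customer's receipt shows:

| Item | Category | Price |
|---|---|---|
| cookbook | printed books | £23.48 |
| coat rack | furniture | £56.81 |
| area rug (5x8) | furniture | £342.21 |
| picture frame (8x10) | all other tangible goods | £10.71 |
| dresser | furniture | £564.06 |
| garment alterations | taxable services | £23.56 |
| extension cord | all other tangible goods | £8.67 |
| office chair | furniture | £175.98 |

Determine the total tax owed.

Cookbook £23.48: printed books → 0% → £0.00
Coat rack £56.81: furniture, under £250.00 → 1.25% → £0.71
Area rug (5x8) £342.21: furniture, £250.00 or more → 10% → £34.22
Picture frame (8x10) £10.71: all other tangible goods → 3.75% → £0.40
Dresser £564.06: furniture, £250.00 or more → 10% → £56.41
Garment alterations £23.56: taxable services → 6% → £1.41
Extension cord £8.67: all other tangible goods → 3.75% → £0.33
Office chair £175.98: furniture, under £250.00 → 1.25% → £2.20
Total tax = £0.71 + £34.22 + £0.40 + £56.41 + £1.41 + £0.33 + £2.20 = £95.68

£95.68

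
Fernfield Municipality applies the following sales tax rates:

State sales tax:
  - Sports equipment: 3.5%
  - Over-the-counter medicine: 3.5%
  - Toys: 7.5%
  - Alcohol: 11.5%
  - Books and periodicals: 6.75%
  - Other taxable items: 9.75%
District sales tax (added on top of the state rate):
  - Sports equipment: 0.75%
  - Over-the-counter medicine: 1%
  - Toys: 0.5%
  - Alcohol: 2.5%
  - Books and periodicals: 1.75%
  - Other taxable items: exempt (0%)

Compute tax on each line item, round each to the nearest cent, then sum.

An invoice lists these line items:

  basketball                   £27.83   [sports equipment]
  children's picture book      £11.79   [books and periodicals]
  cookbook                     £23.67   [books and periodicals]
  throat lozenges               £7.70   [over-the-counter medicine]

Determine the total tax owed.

£4.54

Basketball £27.83: sports equipment → 3.5% + 0.75% district = 4.25% → £1.18
Children's picture book £11.79: books and periodicals → 6.75% + 1.75% district = 8.5% → £1.00
Cookbook £23.67: books and periodicals → 6.75% + 1.75% district = 8.5% → £2.01
Throat lozenges £7.70: over-the-counter medicine → 3.5% + 1% district = 4.5% → £0.35
Total tax = £1.18 + £1.00 + £2.01 + £0.35 = £4.54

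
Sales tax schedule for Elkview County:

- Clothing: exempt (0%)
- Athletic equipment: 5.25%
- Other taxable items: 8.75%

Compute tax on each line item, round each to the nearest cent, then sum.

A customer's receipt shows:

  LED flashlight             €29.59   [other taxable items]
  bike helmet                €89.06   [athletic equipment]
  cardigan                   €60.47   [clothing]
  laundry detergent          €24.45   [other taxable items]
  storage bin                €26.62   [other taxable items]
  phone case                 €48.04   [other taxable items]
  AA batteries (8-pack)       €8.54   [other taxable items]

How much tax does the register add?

LED flashlight €29.59: other taxable items → 8.75% → €2.59
Bike helmet €89.06: athletic equipment → 5.25% → €4.68
Cardigan €60.47: clothing → 0% → €0.00
Laundry detergent €24.45: other taxable items → 8.75% → €2.14
Storage bin €26.62: other taxable items → 8.75% → €2.33
Phone case €48.04: other taxable items → 8.75% → €4.20
AA batteries (8-pack) €8.54: other taxable items → 8.75% → €0.75
Total tax = €2.59 + €4.68 + €2.14 + €2.33 + €4.20 + €0.75 = €16.69

€16.69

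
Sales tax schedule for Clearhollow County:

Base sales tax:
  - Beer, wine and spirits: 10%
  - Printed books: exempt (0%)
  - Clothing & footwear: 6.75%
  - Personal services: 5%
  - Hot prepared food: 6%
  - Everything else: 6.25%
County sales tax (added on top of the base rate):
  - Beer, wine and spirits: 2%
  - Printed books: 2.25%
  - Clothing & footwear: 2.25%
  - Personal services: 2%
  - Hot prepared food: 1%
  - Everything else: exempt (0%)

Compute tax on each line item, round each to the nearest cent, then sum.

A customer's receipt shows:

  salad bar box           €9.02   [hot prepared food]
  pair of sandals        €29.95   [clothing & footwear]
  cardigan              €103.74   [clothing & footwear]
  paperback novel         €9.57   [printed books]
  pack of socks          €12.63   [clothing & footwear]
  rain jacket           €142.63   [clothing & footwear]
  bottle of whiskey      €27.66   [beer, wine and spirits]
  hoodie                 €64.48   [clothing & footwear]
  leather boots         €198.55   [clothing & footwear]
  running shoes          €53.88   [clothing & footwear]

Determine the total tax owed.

Salad bar box €9.02: hot prepared food → 6% + 1% county = 7% → €0.63
Pair of sandals €29.95: clothing & footwear → 6.75% + 2.25% county = 9% → €2.70
Cardigan €103.74: clothing & footwear → 6.75% + 2.25% county = 9% → €9.34
Paperback novel €9.57: printed books → 0% + 2.25% county = 2.25% → €0.22
Pack of socks €12.63: clothing & footwear → 6.75% + 2.25% county = 9% → €1.14
Rain jacket €142.63: clothing & footwear → 6.75% + 2.25% county = 9% → €12.84
Bottle of whiskey €27.66: beer, wine and spirits → 10% + 2% county = 12% → €3.32
Hoodie €64.48: clothing & footwear → 6.75% + 2.25% county = 9% → €5.80
Leather boots €198.55: clothing & footwear → 6.75% + 2.25% county = 9% → €17.87
Running shoes €53.88: clothing & footwear → 6.75% + 2.25% county = 9% → €4.85
Total tax = €0.63 + €2.70 + €9.34 + €0.22 + €1.14 + €12.84 + €3.32 + €5.80 + €17.87 + €4.85 = €58.71

€58.71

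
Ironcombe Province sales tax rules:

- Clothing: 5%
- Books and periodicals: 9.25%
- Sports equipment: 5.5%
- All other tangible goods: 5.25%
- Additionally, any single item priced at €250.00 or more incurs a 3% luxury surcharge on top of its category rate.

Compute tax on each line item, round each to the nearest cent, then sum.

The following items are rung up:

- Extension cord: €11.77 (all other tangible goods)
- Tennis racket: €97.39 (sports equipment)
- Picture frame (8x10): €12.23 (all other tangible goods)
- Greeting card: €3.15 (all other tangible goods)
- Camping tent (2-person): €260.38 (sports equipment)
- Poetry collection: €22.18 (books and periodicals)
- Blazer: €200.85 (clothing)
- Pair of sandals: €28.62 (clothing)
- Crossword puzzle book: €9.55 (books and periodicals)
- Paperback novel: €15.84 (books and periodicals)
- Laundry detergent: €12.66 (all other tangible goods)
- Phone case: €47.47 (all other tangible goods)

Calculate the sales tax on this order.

Extension cord €11.77: all other tangible goods → 5.25% → €0.62
Tennis racket €97.39: sports equipment → 5.5% → €5.36
Picture frame (8x10) €12.23: all other tangible goods → 5.25% → €0.64
Greeting card €3.15: all other tangible goods → 5.25% → €0.17
Camping tent (2-person) €260.38: sports equipment → 5.5% + 3% surcharge = 8.5% → €22.13
Poetry collection €22.18: books and periodicals → 9.25% → €2.05
Blazer €200.85: clothing → 5% → €10.04
Pair of sandals €28.62: clothing → 5% → €1.43
Crossword puzzle book €9.55: books and periodicals → 9.25% → €0.88
Paperback novel €15.84: books and periodicals → 9.25% → €1.47
Laundry detergent €12.66: all other tangible goods → 5.25% → €0.66
Phone case €47.47: all other tangible goods → 5.25% → €2.49
Total tax = €0.62 + €5.36 + €0.64 + €0.17 + €22.13 + €2.05 + €10.04 + €1.43 + €0.88 + €1.47 + €0.66 + €2.49 = €47.94

€47.94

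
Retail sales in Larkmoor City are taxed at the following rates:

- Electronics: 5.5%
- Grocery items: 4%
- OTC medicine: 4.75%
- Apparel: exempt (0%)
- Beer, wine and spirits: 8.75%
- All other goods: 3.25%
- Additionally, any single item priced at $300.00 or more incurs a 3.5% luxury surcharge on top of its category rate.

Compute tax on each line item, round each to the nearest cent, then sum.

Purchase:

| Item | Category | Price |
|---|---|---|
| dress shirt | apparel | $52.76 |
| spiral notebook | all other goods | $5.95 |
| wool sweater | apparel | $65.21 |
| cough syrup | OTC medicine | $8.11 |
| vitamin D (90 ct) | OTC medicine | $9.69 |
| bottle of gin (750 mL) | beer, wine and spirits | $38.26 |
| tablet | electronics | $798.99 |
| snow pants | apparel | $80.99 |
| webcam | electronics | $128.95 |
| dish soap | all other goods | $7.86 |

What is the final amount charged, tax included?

$1280.42

Dress shirt $52.76: apparel → 0% → $0.00
Spiral notebook $5.95: all other goods → 3.25% → $0.19
Wool sweater $65.21: apparel → 0% → $0.00
Cough syrup $8.11: OTC medicine → 4.75% → $0.39
Vitamin D (90 ct) $9.69: OTC medicine → 4.75% → $0.46
Bottle of gin (750 mL) $38.26: beer, wine and spirits → 8.75% → $3.35
Tablet $798.99: electronics → 5.5% + 3.5% surcharge = 9% → $71.91
Snow pants $80.99: apparel → 0% → $0.00
Webcam $128.95: electronics → 5.5% → $7.09
Dish soap $7.86: all other goods → 3.25% → $0.26
Subtotal = $1196.77; tax = $83.65; total due = $1280.42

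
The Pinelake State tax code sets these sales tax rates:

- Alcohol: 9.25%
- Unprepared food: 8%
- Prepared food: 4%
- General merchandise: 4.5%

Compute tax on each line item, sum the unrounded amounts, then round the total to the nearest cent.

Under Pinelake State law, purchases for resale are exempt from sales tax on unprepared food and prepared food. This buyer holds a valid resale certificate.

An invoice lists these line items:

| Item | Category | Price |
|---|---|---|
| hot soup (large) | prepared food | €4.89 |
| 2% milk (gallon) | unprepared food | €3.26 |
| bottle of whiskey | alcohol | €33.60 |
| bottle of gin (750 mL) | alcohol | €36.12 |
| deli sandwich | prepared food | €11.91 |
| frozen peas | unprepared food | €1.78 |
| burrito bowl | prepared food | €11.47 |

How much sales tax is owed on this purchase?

Hot soup (large) €4.89: prepared food, buyer-exempt → 0% → €0.00
2% milk (gallon) €3.26: unprepared food, buyer-exempt → 0% → €0.00
Bottle of whiskey €33.60: alcohol → 9.25% → €3.108
Bottle of gin (750 mL) €36.12: alcohol → 9.25% → €3.3411
Deli sandwich €11.91: prepared food, buyer-exempt → 0% → €0.00
Frozen peas €1.78: unprepared food, buyer-exempt → 0% → €0.00
Burrito bowl €11.47: prepared food, buyer-exempt → 0% → €0.00
Unrounded tax sum = €6.4491 → €6.45

€6.45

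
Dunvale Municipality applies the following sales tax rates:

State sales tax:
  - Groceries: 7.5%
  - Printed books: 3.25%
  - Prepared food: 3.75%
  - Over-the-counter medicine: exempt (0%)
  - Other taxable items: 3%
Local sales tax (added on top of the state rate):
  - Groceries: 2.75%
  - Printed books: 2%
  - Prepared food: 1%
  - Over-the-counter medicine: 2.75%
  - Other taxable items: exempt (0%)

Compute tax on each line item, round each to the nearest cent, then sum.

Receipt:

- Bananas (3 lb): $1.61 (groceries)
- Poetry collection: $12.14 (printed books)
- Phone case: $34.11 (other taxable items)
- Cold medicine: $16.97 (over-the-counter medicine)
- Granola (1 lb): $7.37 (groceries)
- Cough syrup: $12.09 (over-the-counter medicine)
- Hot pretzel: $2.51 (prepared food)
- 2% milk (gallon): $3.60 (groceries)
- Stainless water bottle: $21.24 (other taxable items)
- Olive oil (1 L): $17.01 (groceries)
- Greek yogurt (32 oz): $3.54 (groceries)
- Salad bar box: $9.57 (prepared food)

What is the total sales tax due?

$7.07

Bananas (3 lb) $1.61: groceries → 7.5% + 2.75% local = 10.25% → $0.17
Poetry collection $12.14: printed books → 3.25% + 2% local = 5.25% → $0.64
Phone case $34.11: other taxable items → 3% + 0% local = 3% → $1.02
Cold medicine $16.97: over-the-counter medicine → 0% + 2.75% local = 2.75% → $0.47
Granola (1 lb) $7.37: groceries → 7.5% + 2.75% local = 10.25% → $0.76
Cough syrup $12.09: over-the-counter medicine → 0% + 2.75% local = 2.75% → $0.33
Hot pretzel $2.51: prepared food → 3.75% + 1% local = 4.75% → $0.12
2% milk (gallon) $3.60: groceries → 7.5% + 2.75% local = 10.25% → $0.37
Stainless water bottle $21.24: other taxable items → 3% + 0% local = 3% → $0.64
Olive oil (1 L) $17.01: groceries → 7.5% + 2.75% local = 10.25% → $1.74
Greek yogurt (32 oz) $3.54: groceries → 7.5% + 2.75% local = 10.25% → $0.36
Salad bar box $9.57: prepared food → 3.75% + 1% local = 4.75% → $0.45
Total tax = $0.17 + $0.64 + $1.02 + $0.47 + $0.76 + $0.33 + $0.12 + $0.37 + $0.64 + $1.74 + $0.36 + $0.45 = $7.07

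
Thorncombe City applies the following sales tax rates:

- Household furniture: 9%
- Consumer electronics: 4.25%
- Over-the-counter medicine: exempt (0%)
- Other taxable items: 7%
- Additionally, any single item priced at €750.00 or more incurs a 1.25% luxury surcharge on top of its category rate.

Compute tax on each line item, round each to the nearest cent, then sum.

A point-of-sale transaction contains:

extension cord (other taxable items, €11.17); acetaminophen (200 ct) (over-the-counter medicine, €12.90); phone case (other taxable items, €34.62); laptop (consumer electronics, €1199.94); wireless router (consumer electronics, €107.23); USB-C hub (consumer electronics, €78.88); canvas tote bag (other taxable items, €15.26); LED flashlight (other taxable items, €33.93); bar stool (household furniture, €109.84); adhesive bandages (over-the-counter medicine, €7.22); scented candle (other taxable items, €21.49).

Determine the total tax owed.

Extension cord €11.17: other taxable items → 7% → €0.78
Acetaminophen (200 ct) €12.90: over-the-counter medicine → 0% → €0.00
Phone case €34.62: other taxable items → 7% → €2.42
Laptop €1199.94: consumer electronics → 4.25% + 1.25% surcharge = 5.5% → €66.00
Wireless router €107.23: consumer electronics → 4.25% → €4.56
USB-C hub €78.88: consumer electronics → 4.25% → €3.35
Canvas tote bag €15.26: other taxable items → 7% → €1.07
LED flashlight €33.93: other taxable items → 7% → €2.38
Bar stool €109.84: household furniture → 9% → €9.89
Adhesive bandages €7.22: over-the-counter medicine → 0% → €0.00
Scented candle €21.49: other taxable items → 7% → €1.50
Total tax = €0.78 + €2.42 + €66.00 + €4.56 + €3.35 + €1.07 + €2.38 + €9.89 + €1.50 = €91.95

€91.95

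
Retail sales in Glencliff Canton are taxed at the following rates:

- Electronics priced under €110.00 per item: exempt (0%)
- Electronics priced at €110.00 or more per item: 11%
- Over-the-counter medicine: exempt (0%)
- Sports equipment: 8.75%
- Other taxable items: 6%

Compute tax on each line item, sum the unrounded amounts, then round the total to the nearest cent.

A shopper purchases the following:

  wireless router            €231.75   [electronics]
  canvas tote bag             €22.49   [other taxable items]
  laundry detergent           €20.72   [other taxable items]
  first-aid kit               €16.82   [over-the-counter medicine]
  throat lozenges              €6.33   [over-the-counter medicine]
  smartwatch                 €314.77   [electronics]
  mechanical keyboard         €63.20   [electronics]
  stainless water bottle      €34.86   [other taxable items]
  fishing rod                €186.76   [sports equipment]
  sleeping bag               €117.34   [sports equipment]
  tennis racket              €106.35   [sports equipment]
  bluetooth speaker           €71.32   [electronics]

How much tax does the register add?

Wireless router €231.75: electronics, €110.00 or more → 11% → €25.4925
Canvas tote bag €22.49: other taxable items → 6% → €1.3494
Laundry detergent €20.72: other taxable items → 6% → €1.2432
First-aid kit €16.82: over-the-counter medicine → 0% → €0.00
Throat lozenges €6.33: over-the-counter medicine → 0% → €0.00
Smartwatch €314.77: electronics, €110.00 or more → 11% → €34.6247
Mechanical keyboard €63.20: electronics, under €110.00 → 0% → €0.00
Stainless water bottle €34.86: other taxable items → 6% → €2.0916
Fishing rod €186.76: sports equipment → 8.75% → €16.3415
Sleeping bag €117.34: sports equipment → 8.75% → €10.26725
Tennis racket €106.35: sports equipment → 8.75% → €9.305625
Bluetooth speaker €71.32: electronics, under €110.00 → 0% → €0.00
Unrounded tax sum = €100.715775 → €100.72

€100.72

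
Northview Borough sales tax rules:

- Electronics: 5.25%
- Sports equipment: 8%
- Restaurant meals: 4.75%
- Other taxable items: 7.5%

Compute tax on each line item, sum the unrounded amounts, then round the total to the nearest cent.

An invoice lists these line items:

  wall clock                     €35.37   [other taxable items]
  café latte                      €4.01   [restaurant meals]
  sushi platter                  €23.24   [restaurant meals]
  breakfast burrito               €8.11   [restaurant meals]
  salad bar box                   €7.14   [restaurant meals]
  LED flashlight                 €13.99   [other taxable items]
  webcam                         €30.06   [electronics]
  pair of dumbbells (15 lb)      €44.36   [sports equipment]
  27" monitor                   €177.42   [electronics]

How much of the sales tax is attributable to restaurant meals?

€2.02

Café latte €4.01: restaurant meals → 4.75% → €0.190475
Sushi platter €23.24: restaurant meals → 4.75% → €1.1039
Breakfast burrito €8.11: restaurant meals → 4.75% → €0.385225
Salad bar box €7.14: restaurant meals → 4.75% → €0.33915
Tax on restaurant meals: unrounded sum = €2.01875 → €2.02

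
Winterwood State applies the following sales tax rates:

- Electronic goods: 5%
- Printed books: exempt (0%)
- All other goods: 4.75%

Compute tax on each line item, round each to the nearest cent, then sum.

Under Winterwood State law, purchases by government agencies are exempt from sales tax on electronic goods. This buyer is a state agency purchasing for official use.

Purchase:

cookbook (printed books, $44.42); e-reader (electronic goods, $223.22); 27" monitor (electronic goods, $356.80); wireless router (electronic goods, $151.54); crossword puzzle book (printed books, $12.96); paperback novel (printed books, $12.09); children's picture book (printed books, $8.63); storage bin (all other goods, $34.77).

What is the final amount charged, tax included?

Cookbook $44.42: printed books → 0% → $0.00
E-reader $223.22: electronic goods, buyer-exempt → 0% → $0.00
27" monitor $356.80: electronic goods, buyer-exempt → 0% → $0.00
Wireless router $151.54: electronic goods, buyer-exempt → 0% → $0.00
Crossword puzzle book $12.96: printed books → 0% → $0.00
Paperback novel $12.09: printed books → 0% → $0.00
Children's picture book $8.63: printed books → 0% → $0.00
Storage bin $34.77: all other goods → 4.75% → $1.65
Subtotal = $844.43; tax = $1.65; total due = $846.08

$846.08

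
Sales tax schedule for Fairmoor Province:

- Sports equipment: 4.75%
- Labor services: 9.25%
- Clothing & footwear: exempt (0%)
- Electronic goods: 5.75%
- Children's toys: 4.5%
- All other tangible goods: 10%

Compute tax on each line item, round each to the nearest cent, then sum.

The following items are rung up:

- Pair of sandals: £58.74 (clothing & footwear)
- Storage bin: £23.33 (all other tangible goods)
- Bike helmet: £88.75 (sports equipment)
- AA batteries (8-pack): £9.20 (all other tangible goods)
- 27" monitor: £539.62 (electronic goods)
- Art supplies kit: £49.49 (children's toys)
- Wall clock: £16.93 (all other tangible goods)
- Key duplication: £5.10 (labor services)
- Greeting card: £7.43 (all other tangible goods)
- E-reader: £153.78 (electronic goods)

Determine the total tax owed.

£52.47

Pair of sandals £58.74: clothing & footwear → 0% → £0.00
Storage bin £23.33: all other tangible goods → 10% → £2.33
Bike helmet £88.75: sports equipment → 4.75% → £4.22
AA batteries (8-pack) £9.20: all other tangible goods → 10% → £0.92
27" monitor £539.62: electronic goods → 5.75% → £31.03
Art supplies kit £49.49: children's toys → 4.5% → £2.23
Wall clock £16.93: all other tangible goods → 10% → £1.69
Key duplication £5.10: labor services → 9.25% → £0.47
Greeting card £7.43: all other tangible goods → 10% → £0.74
E-reader £153.78: electronic goods → 5.75% → £8.84
Total tax = £2.33 + £4.22 + £0.92 + £31.03 + £2.23 + £1.69 + £0.47 + £0.74 + £8.84 = £52.47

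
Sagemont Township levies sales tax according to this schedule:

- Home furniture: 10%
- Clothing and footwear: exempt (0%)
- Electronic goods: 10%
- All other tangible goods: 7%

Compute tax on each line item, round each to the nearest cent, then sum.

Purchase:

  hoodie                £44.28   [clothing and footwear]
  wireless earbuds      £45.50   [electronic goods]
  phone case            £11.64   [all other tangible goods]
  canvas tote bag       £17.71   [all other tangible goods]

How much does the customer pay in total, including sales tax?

Hoodie £44.28: clothing and footwear → 0% → £0.00
Wireless earbuds £45.50: electronic goods → 10% → £4.55
Phone case £11.64: all other tangible goods → 7% → £0.81
Canvas tote bag £17.71: all other tangible goods → 7% → £1.24
Subtotal = £119.13; tax = £6.60; total due = £125.73

£125.73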